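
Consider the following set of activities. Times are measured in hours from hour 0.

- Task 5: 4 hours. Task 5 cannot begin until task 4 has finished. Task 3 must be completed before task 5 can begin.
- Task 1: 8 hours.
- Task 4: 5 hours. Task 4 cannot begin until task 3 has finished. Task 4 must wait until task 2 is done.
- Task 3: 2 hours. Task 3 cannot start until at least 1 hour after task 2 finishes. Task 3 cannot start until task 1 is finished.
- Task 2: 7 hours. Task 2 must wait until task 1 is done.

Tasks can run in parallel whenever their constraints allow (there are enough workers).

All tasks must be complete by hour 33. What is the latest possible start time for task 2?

To finish by hour 33, task 5 (duration 4) must start no later than hour 29.
Task 4 must finish before task 5 (must start by hour 29). With a 5-hour duration, task 4 must start by 29 − 5 = hour 24.
For task 3: task 4 (must start by hour 24); task 5 (must start by hour 29). The most restrictive is hour 24; with a 2-hour duration, task 3 must start by hour 22.
Task 2 feeds task 3 (must start by hour 22, minus 1-hour gap → hour 21); task 4 (must start by hour 24). Taking the minimum, task 2 must finish by hour 21 and start by 21 − 7 = hour 14.

14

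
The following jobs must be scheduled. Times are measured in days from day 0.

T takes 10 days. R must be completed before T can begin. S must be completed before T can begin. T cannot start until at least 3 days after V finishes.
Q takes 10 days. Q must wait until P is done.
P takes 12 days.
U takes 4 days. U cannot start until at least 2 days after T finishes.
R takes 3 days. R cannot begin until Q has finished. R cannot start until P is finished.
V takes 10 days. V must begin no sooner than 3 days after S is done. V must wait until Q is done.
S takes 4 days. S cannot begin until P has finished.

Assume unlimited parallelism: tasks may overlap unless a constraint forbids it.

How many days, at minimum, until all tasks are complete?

51

P has no prerequisites, so it starts at day 0 and finishes at day 12.
After P (finishes day 12), S can start at day 12 and finishes at day 16.
Q cannot begin until P (finishes day 12). It runs from day 12 to 12 + 10 = day 22.
V needs all of S (finishes day 16, plus 3-day gap → day 19); Q (finishes day 22). That puts its earliest start at day 22; it finishes at 22 + 10 = day 32.
R needs all of Q (finishes day 22); P (finishes day 12). That puts its earliest start at day 22; it finishes at 22 + 3 = day 25.
For T: R (finishes day 25); S (finishes day 16); V (finishes day 32, plus 3-day gap → day 35). Taking the maximum gives a start of day 35, and it finishes at 35 + 10 = day 45.
U waits on T (finishes day 45, plus 2-day gap → day 47), so it starts at day 47 and finishes at 47 + 4 = day 51.
All tasks are finished once the last one completes. Finish times: P at 12, Q at 22, R at 25, S at 16, T at 45, U at 51, V at 32. The latest is day 51.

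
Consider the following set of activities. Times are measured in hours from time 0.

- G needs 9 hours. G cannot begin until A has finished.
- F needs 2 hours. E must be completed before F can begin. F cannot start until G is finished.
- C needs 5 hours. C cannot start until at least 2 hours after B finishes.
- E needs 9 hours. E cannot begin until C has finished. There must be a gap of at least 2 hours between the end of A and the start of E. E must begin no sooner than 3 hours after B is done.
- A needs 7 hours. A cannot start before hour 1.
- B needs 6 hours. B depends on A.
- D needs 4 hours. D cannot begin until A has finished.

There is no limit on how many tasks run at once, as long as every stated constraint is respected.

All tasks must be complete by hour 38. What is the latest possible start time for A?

7

F must finish by hour 38; it takes 2 hours, so it must start by 38 − 2 = hour 36.
Since F (must start by hour 36) depends on it, E must finish by hour 36. Backing off its 9-hour duration gives a latest start of hour 27.
Since E (must start by hour 27) depends on it, C must finish by hour 27. Backing off its 5-hour duration gives a latest start of hour 22.
B must finish in time for C (must start by hour 22, minus 2-hour gap → hour 20); E (must start by hour 27, minus 3-hour gap → hour 24). The tightest is hour 20, so B must start by 20 − 6 = hour 14.
To finish by hour 38, D (duration 4) must start no later than hour 34.
G must finish before F (must start by hour 36). With a 9-hour duration, G must start by 36 − 9 = hour 27.
A must finish in time for B (must start by hour 14); D (must start by hour 34); E (must start by hour 27, minus 2-hour gap → hour 25); G (must start by hour 27). The tightest is hour 14, so A must start by 14 − 7 = hour 7.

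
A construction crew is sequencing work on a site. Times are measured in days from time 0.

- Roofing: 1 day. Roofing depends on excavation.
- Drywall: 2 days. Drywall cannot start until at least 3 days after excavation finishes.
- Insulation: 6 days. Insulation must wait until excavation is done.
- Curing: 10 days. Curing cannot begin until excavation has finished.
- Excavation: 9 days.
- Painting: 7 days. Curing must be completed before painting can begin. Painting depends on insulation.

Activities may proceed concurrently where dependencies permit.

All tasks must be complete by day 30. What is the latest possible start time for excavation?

Nothing follows painting; the deadline of day 30 is its only limit. It must start by 30 − 7 = day 23.
Curing has to be done before painting (must start by day 23). That means finishing by day 23, i.e. starting by 23 − 10 = day 13.
Roofing has no dependents, so it just needs to finish by day 30. Starting by 30 − 1 = day 29 achieves that.
Insulation has to be done before painting (must start by day 23). That means finishing by day 23, i.e. starting by 23 − 6 = day 17.
Drywall must finish by day 30; it takes 2 days, so it must start by 30 − 2 = day 28.
Excavation must finish in time for curing (must start by day 13); roofing (must start by day 29); insulation (must start by day 17); drywall (must start by day 28, minus 3-day gap → day 25). The tightest is day 13, so excavation must start by 13 − 9 = day 4.

4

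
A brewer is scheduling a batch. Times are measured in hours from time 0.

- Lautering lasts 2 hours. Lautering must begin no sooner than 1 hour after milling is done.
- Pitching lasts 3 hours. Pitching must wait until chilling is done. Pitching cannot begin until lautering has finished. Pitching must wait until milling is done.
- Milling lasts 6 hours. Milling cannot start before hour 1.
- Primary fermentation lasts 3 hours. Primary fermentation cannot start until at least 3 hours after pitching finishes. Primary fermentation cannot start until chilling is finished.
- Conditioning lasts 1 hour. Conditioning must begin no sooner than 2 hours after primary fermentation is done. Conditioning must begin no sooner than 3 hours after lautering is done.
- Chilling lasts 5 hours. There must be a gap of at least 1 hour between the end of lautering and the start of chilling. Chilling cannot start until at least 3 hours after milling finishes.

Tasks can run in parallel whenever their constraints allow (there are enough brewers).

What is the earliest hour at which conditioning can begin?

Milling waits on its own release at hour 1, so it starts at hour 1 and finishes at 1 + 6 = hour 7.
Lautering waits on milling (finishes hour 7, plus 1-hour gap → hour 8), so it starts at hour 8 and finishes at 8 + 2 = hour 10.
Chilling has to wait for lautering (finishes hour 10, plus 1-hour gap → hour 11); milling (finishes hour 7, plus 3-hour gap → hour 10). The latest of these is hour 11, so chilling runs hour 11 to 11 + 5 = hour 16.
Pitching cannot start until chilling (finishes hour 16); lautering (finishes hour 10); milling (finishes hour 7). The controlling bound is hour 16, so pitching finishes at 16 + 3 = hour 19.
Primary fermentation cannot start until pitching (finishes hour 19, plus 3-hour gap → hour 22); chilling (finishes hour 16). The controlling bound is hour 22, so primary fermentation finishes at 22 + 3 = hour 25.
Conditioning waits on primary fermentation (finishes hour 25, plus 2-hour gap → hour 27); lautering (finishes hour 10, plus 3-hour gap → hour 13). The latest of these is hour 27, which is the earliest conditioning can start.

27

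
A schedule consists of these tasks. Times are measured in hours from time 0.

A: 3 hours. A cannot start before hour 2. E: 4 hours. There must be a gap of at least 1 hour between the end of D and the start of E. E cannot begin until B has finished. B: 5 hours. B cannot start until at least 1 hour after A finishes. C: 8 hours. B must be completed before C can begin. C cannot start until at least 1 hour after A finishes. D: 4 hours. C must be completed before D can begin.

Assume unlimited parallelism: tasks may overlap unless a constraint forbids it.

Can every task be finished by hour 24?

No

A cannot begin until its own release at hour 2. It runs from hour 2 to 2 + 3 = hour 5.
B cannot begin until A (finishes hour 5, plus 1-hour gap → hour 6). It runs from hour 6 to 6 + 5 = hour 11.
C needs all of B (finishes hour 11); A (finishes hour 5, plus 1-hour gap → hour 6). That puts its earliest start at hour 11; it finishes at 11 + 8 = hour 19.
After C (finishes hour 19), D can start at hour 19 and finishes at hour 23.
For E: D (finishes hour 23, plus 1-hour gap → hour 24); B (finishes hour 11). Taking the maximum gives a start of hour 24, and it finishes at 24 + 4 = hour 28.
The earliest everything can be done is hour 28, which is after the deadline of 24, so it is not possible.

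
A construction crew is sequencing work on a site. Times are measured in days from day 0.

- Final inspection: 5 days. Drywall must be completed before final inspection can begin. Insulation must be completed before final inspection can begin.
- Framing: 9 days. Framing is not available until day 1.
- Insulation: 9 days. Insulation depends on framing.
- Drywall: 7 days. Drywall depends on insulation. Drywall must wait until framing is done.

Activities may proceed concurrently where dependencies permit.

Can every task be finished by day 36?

After its own release at day 1, framing can start at day 1 and finishes at day 10.
Insulation waits on framing (finishes day 10), so it starts at day 10 and finishes at 10 + 9 = day 19.
Drywall needs all of insulation (finishes day 19); framing (finishes day 10). That puts its earliest start at day 19; it finishes at 19 + 7 = day 26.
Final inspection has to wait for drywall (finishes day 26); insulation (finishes day 19). The latest of these is day 26, so final inspection runs day 26 to 26 + 5 = day 31.
Every task is finished by day 31, which is no later than the deadline of 36, so the schedule is feasible.

Yes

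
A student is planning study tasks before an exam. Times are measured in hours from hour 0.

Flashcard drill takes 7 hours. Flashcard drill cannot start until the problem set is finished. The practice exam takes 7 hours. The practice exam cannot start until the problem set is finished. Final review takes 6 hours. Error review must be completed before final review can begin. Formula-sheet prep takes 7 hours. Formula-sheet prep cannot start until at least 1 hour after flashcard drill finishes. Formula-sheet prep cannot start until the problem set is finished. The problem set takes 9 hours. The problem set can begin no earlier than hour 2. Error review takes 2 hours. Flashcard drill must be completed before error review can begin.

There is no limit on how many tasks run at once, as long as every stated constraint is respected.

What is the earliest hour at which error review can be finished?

20

After its own release at hour 2, the problem set can start at hour 2 and finishes at hour 11.
After the problem set (finishes hour 11), flashcard drill can start at hour 11 and finishes at hour 18.
After flashcard drill (finishes hour 18), error review can start at hour 18 and finishes at hour 20.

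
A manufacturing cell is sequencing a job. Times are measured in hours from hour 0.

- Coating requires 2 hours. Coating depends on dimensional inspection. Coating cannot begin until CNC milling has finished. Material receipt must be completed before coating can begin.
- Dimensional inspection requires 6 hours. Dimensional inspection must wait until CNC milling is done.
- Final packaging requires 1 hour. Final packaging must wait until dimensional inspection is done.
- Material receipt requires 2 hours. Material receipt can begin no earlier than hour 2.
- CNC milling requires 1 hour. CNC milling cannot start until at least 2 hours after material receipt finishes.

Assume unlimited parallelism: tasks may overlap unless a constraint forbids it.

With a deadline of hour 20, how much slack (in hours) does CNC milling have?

5

After its own release at hour 2, material receipt can start at hour 2 and finishes at hour 4.
CNC milling waits on material receipt (finishes hour 4, plus 2-hour gap → hour 6), so it starts at hour 6 and finishes at 6 + 1 = hour 7.

Working backward from the deadline:
Coating must finish by hour 20; it takes 2 hours, so it must start by 20 − 2 = hour 18.
Final packaging has no dependents, so it just needs to finish by hour 20. Starting by 20 − 1 = hour 19 achieves that.
For dimensional inspection: coating (must start by hour 18); final packaging (must start by hour 19). The most restrictive is hour 18; with a 6-hour duration, dimensional inspection must start by hour 12.
For CNC milling: dimensional inspection (must start by hour 12); coating (must start by hour 18). The most restrictive is hour 12; with a 1-hour duration, CNC milling must start by hour 11.
So CNC milling can start as early as hour 6 and as late as hour 11, giving 11 − 6 = 5 hours of slack.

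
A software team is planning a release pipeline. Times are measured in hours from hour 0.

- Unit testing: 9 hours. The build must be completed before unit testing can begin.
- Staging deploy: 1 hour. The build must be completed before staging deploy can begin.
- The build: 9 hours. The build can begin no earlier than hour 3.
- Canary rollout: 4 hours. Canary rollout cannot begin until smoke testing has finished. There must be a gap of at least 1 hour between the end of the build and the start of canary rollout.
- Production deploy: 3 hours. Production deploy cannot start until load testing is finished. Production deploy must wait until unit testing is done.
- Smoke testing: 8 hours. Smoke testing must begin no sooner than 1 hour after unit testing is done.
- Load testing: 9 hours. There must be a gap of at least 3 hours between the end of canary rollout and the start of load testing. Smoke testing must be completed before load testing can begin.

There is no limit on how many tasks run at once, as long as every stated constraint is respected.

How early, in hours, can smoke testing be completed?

30

The build waits on its own release at hour 3, so it starts at hour 3 and finishes at 3 + 9 = hour 12.
After the build (finishes hour 12), unit testing can start at hour 12 and finishes at hour 21.
Smoke testing waits on unit testing (finishes hour 21, plus 1-hour gap → hour 22), so it starts at hour 22 and finishes at 22 + 8 = hour 30.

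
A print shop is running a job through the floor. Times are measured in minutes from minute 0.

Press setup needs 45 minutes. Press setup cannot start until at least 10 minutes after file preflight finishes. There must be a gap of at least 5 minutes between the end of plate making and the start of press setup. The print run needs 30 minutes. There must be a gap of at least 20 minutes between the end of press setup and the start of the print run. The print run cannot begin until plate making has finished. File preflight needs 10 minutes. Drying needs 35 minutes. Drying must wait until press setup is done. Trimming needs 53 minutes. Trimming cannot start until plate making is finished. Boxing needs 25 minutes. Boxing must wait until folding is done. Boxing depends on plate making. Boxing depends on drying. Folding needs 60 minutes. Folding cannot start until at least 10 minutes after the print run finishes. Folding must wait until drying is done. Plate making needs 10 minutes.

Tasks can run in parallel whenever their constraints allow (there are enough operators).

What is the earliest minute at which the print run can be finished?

115

Nothing blocks plate making, so it runs from minute 0 to minute 10.
File preflight can start immediately at minute 0; it finishes at minute 10.
Press setup needs all of file preflight (finishes minute 10, plus 10-minute gap → minute 20); plate making (finishes minute 10, plus 5-minute gap → minute 15). That puts its earliest start at minute 20; it finishes at 20 + 45 = minute 65.
For the print run: press setup (finishes minute 65, plus 20-minute gap → minute 85); plate making (finishes minute 10). Taking the maximum gives a start of minute 85, and it finishes at 85 + 30 = minute 115.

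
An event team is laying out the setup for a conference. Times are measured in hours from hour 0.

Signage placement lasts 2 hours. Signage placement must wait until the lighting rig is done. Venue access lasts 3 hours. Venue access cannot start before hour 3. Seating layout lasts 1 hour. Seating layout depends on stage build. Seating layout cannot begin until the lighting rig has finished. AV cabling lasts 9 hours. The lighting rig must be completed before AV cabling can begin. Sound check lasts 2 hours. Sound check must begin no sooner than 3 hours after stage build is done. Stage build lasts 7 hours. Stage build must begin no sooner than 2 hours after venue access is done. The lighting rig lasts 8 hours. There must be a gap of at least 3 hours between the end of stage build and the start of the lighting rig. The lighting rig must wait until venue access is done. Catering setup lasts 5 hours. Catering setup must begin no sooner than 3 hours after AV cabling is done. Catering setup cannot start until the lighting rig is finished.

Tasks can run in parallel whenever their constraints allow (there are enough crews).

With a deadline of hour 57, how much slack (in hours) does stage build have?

After its own release at hour 3, venue access can start at hour 3 and finishes at hour 6.
After venue access (finishes hour 6, plus 2-hour gap → hour 8), stage build can start at hour 8 and finishes at hour 15.

Working backward from the deadline:
To finish by hour 57, catering setup (duration 5) must start no later than hour 52.
AV cabling feeds into catering setup (must start by hour 52, minus 3-hour gap → hour 49); so AV cabling must finish by hour 49 and therefore start by hour 40.
Seating layout has no dependents, so it just needs to finish by hour 57. Starting by 57 − 1 = hour 56 achieves that.
Nothing follows signage placement; the deadline of hour 57 is its only limit. It must start by 57 − 2 = hour 55.
The lighting rig feeds AV cabling (must start by hour 40); seating layout (must start by hour 56); signage placement (must start by hour 55); catering setup (must start by hour 52). Taking the minimum, the lighting rig must finish by hour 40 and start by 40 − 8 = hour 32.
Sound check must finish by hour 57; it takes 2 hours, so it must start by 57 − 2 = hour 55.
Stage build must finish in time for the lighting rig (must start by hour 32, minus 3-hour gap → hour 29); seating layout (must start by hour 56); sound check (must start by hour 55, minus 3-hour gap → hour 52). The tightest is hour 29, so stage build must start by 29 − 7 = hour 22.
So stage build can start as early as hour 8 and as late as hour 22, giving 22 − 8 = 14 hours of slack.

14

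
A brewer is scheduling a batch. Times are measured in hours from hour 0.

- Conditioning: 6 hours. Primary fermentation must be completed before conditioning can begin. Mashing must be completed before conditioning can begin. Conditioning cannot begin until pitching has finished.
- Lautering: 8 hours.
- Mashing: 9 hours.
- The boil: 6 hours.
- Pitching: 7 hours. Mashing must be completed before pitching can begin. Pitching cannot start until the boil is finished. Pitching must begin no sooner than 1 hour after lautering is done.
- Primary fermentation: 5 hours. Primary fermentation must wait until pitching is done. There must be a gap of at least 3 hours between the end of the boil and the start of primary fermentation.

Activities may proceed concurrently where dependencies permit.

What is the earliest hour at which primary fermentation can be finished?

21

The boil can start immediately at hour 0; it finishes at hour 6.
Lautering has no prerequisites, so it starts at hour 0 and finishes at hour 8.
Mashing has no prerequisites, so it starts at hour 0 and finishes at hour 9.
Pitching needs all of mashing (finishes hour 9); the boil (finishes hour 6); lautering (finishes hour 8, plus 1-hour gap → hour 9). That puts its earliest start at hour 9; it finishes at 9 + 7 = hour 16.
For primary fermentation: pitching (finishes hour 16); the boil (finishes hour 6, plus 3-hour gap → hour 9). Taking the maximum gives a start of hour 16, and it finishes at 16 + 5 = hour 21.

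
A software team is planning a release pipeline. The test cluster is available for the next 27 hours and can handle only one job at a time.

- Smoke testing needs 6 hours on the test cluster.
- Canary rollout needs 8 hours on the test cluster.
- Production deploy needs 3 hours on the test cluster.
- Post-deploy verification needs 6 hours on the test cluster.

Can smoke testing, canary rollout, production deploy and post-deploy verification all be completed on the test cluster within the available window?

Running back to back, the jobs need 6 + 8 + 3 + 6 = 23 hours on the test cluster.
Since 23 ≤ 27, they fit within the window.

Yes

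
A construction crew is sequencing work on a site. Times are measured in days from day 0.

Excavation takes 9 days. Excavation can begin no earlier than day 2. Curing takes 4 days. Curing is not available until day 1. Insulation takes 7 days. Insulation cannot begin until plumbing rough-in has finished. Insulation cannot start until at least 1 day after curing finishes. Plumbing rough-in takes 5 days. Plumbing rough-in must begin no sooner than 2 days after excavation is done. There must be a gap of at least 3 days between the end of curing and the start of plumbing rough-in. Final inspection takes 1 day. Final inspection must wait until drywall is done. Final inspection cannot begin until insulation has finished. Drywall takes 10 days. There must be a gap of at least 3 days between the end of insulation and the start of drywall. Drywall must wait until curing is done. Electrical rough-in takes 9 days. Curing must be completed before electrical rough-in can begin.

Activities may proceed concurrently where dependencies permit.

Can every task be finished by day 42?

Yes

After its own release at day 1, curing can start at day 1 and finishes at day 5.
Electrical rough-in cannot begin until curing (finishes day 5). It runs from day 5 to 5 + 9 = day 14.
Excavation cannot begin until its own release at day 2. It runs from day 2 to 2 + 9 = day 11.
Plumbing rough-in cannot start until excavation (finishes day 11, plus 2-day gap → day 13); curing (finishes day 5, plus 3-day gap → day 8). The controlling bound is day 13, so plumbing rough-in finishes at 13 + 5 = day 18.
For insulation: plumbing rough-in (finishes day 18); curing (finishes day 5, plus 1-day gap → day 6). Taking the maximum gives a start of day 18, and it finishes at 18 + 7 = day 25.
Drywall cannot start until insulation (finishes day 25, plus 3-day gap → day 28); curing (finishes day 5). The controlling bound is day 28, so drywall finishes at 28 + 10 = day 38.
For final inspection: drywall (finishes day 38); insulation (finishes day 25). Taking the maximum gives a start of day 38, and it finishes at 38 + 1 = day 39.
Every task is finished by day 39, which is no later than the deadline of 42, so the schedule is feasible.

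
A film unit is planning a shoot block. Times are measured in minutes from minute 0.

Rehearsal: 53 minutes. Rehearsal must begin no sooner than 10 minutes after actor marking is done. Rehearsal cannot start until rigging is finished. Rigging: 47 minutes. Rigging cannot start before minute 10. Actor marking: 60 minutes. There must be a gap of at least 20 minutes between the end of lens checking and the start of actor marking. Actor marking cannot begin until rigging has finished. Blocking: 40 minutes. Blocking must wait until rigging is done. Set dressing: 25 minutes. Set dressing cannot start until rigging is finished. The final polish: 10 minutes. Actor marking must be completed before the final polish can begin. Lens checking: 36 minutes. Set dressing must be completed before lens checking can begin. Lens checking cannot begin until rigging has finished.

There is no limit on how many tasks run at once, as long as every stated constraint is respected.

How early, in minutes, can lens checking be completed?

118

After its own release at minute 10, rigging can start at minute 10 and finishes at minute 57.
After rigging (finishes minute 57), set dressing can start at minute 57 and finishes at minute 82.
Lens checking cannot start until set dressing (finishes minute 82); rigging (finishes minute 57). The controlling bound is minute 82, so lens checking finishes at 82 + 36 = minute 118.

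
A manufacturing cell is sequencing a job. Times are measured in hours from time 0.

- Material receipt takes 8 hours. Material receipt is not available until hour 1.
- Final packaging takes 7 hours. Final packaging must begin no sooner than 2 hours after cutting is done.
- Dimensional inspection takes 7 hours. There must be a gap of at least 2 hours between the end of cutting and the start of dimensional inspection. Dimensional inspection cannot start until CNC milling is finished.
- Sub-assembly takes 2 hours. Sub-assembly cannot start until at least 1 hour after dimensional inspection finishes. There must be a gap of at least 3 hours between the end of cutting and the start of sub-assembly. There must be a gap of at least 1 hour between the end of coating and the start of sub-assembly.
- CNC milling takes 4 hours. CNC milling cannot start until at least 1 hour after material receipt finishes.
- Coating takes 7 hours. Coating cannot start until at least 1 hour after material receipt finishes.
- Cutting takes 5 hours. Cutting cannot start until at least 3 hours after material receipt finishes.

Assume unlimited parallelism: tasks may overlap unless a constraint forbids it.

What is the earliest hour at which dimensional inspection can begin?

After its own release at hour 1, material receipt can start at hour 1 and finishes at hour 9.
CNC milling waits on material receipt (finishes hour 9, plus 1-hour gap → hour 10), so it starts at hour 10 and finishes at 10 + 4 = hour 14.
Cutting cannot begin until material receipt (finishes hour 9, plus 3-hour gap → hour 12). It runs from hour 12 to 12 + 5 = hour 17.
Dimensional inspection waits on cutting (finishes hour 17, plus 2-hour gap → hour 19); CNC milling (finishes hour 14). The latest of these is hour 19, which is the earliest dimensional inspection can start.

19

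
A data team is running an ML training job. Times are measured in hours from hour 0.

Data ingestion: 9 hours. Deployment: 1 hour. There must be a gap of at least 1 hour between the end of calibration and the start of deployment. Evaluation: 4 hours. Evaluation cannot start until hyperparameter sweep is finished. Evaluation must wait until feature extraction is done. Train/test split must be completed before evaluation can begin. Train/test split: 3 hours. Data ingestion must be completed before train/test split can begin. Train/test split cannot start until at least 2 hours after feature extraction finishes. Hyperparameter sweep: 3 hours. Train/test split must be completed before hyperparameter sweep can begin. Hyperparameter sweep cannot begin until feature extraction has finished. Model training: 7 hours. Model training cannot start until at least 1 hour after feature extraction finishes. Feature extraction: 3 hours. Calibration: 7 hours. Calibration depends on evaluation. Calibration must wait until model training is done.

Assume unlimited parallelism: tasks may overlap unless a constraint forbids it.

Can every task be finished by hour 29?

Yes

Feature extraction can start immediately at hour 0; it finishes at hour 3.
Model training cannot begin until feature extraction (finishes hour 3, plus 1-hour gap → hour 4). It runs from hour 4 to 4 + 7 = hour 11.
Nothing blocks data ingestion, so it runs from hour 0 to hour 9.
Train/test split cannot start until data ingestion (finishes hour 9); feature extraction (finishes hour 3, plus 2-hour gap → hour 5). The controlling bound is hour 9, so train/test split finishes at 9 + 3 = hour 12.
Hyperparameter sweep cannot start until train/test split (finishes hour 12); feature extraction (finishes hour 3). The controlling bound is hour 12, so hyperparameter sweep finishes at 12 + 3 = hour 15.
Evaluation cannot start until hyperparameter sweep (finishes hour 15); feature extraction (finishes hour 3); train/test split (finishes hour 12). The controlling bound is hour 15, so evaluation finishes at 15 + 4 = hour 19.
Calibration needs all of evaluation (finishes hour 19); model training (finishes hour 11). That puts its earliest start at hour 19; it finishes at 19 + 7 = hour 26.
After calibration (finishes hour 26, plus 1-hour gap → hour 27), deployment can start at hour 27 and finishes at hour 28.
Every task is finished by hour 28, which is no later than the deadline of 29, so the schedule is feasible.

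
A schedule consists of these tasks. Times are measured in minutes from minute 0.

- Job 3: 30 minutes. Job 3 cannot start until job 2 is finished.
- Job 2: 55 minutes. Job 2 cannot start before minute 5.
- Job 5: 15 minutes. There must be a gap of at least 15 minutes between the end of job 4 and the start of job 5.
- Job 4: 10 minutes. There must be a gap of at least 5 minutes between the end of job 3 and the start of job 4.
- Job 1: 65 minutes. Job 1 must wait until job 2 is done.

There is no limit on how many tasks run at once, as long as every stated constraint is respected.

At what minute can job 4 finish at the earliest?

After its own release at minute 5, job 2 can start at minute 5 and finishes at minute 60.
Job 3 cannot begin until job 2 (finishes minute 60). It runs from minute 60 to 60 + 30 = minute 90.
Job 4 cannot begin until job 3 (finishes minute 90, plus 5-minute gap → minute 95). It runs from minute 95 to 95 + 10 = minute 105.

105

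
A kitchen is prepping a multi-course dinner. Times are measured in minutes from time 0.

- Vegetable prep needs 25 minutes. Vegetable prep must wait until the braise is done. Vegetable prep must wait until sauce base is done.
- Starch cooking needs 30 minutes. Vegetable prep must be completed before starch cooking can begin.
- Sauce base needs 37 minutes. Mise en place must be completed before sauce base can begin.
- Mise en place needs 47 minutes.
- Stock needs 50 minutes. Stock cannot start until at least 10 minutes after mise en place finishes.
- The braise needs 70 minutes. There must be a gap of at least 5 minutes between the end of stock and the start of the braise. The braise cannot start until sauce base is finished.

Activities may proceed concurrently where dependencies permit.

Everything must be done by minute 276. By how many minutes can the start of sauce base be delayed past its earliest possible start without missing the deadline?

Mise en place can start immediately at minute 0; it finishes at minute 47.
After mise en place (finishes minute 47), sauce base can start at minute 47 and finishes at minute 84.

Working backward from the deadline:
Nothing follows starch cooking; the deadline of minute 276 is its only limit. It must start by 276 − 30 = minute 246.
Vegetable prep must finish before starch cooking (must start by minute 246). With a 25-minute duration, vegetable prep must start by 246 − 25 = minute 221.
The braise has to be done before vegetable prep (must start by minute 221). That means finishing by minute 221, i.e. starting by 221 − 70 = minute 151.
Sauce base has several dependents: the braise (must start by minute 151); vegetable prep (must start by minute 221). The earliest of those limits is minute 151, so sauce base must start by 151 − 37 = minute 114.
So sauce base can start as early as minute 47 and as late as minute 114, giving 114 − 47 = 67 minutes of slack.

67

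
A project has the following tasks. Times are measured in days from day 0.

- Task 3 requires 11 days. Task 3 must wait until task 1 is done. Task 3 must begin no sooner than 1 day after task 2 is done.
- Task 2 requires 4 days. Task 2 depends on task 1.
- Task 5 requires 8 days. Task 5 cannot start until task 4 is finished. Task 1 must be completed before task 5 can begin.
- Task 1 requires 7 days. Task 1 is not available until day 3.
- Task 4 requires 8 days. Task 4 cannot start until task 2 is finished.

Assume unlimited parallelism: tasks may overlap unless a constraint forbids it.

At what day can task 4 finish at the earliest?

Task 1 cannot begin until its own release at day 3. It runs from day 3 to 3 + 7 = day 10.
Task 2 cannot begin until task 1 (finishes day 10). It runs from day 10 to 10 + 4 = day 14.
Task 4 waits on task 2 (finishes day 14), so it starts at day 14 and finishes at 14 + 8 = day 22.

22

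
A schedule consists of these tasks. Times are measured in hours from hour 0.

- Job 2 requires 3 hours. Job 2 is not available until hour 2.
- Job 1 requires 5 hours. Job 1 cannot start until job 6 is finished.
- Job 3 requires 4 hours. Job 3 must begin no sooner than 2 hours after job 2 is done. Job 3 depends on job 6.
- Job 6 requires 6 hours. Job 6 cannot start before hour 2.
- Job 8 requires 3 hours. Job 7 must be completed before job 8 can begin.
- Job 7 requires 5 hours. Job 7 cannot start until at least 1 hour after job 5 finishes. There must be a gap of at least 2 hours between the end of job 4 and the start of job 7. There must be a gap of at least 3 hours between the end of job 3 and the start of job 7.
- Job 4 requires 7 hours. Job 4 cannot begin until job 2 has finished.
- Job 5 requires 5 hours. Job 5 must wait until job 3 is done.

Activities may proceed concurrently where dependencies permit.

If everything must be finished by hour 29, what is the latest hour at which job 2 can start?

6

Nothing follows job 8; the deadline of hour 29 is its only limit. It must start by 29 − 3 = hour 26.
Since job 8 (must start by hour 26) depends on it, job 7 must finish by hour 26. Backing off its 5-hour duration gives a latest start of hour 21.
Job 5 feeds into job 7 (must start by hour 21, minus 1-hour gap → hour 20); so job 5 must finish by hour 20 and therefore start by hour 15.
Job 3 feeds job 5 (must start by hour 15); job 7 (must start by hour 21, minus 3-hour gap → hour 18). Taking the minimum, job 3 must finish by hour 15 and start by 15 − 4 = hour 11.
Since job 7 (must start by hour 21, minus 2-hour gap → hour 19) depends on it, job 4 must finish by hour 19. Backing off its 7-hour duration gives a latest start of hour 12.
Job 2 feeds job 3 (must start by hour 11, minus 2-hour gap → hour 9); job 4 (must start by hour 12). Taking the minimum, job 2 must finish by hour 9 and start by 9 − 3 = hour 6.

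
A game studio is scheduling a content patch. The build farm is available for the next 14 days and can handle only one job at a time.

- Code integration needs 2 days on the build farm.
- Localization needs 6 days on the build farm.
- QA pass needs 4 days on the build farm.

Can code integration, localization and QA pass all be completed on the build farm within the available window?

Yes

Running back to back, the jobs need 2 + 6 + 4 = 12 days on the build farm.
Since 12 ≤ 14, they fit within the window.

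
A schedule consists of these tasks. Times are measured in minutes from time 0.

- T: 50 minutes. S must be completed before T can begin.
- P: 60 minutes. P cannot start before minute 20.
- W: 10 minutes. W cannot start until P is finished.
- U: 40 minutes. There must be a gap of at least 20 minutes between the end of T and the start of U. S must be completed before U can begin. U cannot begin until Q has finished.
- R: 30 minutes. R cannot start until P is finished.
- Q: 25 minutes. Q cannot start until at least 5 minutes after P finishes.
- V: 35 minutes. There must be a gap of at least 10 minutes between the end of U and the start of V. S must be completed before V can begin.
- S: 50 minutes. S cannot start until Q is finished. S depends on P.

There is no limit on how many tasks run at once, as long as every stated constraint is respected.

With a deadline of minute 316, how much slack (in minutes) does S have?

P waits on its own release at minute 20, so it starts at minute 20 and finishes at 20 + 60 = minute 80.
Q waits on P (finishes minute 80, plus 5-minute gap → minute 85), so it starts at minute 85 and finishes at 85 + 25 = minute 110.
For S: Q (finishes minute 110); P (finishes minute 80). Taking the maximum gives a start of minute 110, and it finishes at 110 + 50 = minute 160.

Working backward from the deadline:
Nothing follows V; the deadline of minute 316 is its only limit. It must start by 316 − 35 = minute 281.
U feeds into V (must start by minute 281, minus 10-minute gap → minute 271); so U must finish by minute 271 and therefore start by minute 231.
T has to be done before U (must start by minute 231, minus 20-minute gap → minute 211). That means finishing by minute 211, i.e. starting by 211 − 50 = minute 161.
S feeds T (must start by minute 161); U (must start by minute 231); V (must start by minute 281). Taking the minimum, S must finish by minute 161 and start by 161 − 50 = minute 111.
So S can start as early as minute 110 and as late as minute 111, giving 111 − 110 = 1 minute of slack.

1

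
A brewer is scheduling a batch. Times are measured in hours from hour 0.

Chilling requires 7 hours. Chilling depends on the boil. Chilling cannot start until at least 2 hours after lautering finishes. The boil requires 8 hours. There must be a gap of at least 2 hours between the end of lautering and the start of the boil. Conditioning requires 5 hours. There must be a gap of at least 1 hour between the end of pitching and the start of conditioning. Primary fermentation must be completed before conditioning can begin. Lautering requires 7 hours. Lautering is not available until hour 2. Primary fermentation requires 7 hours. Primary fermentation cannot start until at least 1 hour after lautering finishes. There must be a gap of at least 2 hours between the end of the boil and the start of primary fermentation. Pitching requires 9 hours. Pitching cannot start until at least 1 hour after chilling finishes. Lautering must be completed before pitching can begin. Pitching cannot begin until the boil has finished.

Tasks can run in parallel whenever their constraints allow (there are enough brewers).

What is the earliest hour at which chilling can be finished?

Lautering waits on its own release at hour 2, so it starts at hour 2 and finishes at 2 + 7 = hour 9.
After lautering (finishes hour 9, plus 2-hour gap → hour 11), the boil can start at hour 11 and finishes at hour 19.
Chilling cannot start until the boil (finishes hour 19); lautering (finishes hour 9, plus 2-hour gap → hour 11). The controlling bound is hour 19, so chilling finishes at 19 + 7 = hour 26.

26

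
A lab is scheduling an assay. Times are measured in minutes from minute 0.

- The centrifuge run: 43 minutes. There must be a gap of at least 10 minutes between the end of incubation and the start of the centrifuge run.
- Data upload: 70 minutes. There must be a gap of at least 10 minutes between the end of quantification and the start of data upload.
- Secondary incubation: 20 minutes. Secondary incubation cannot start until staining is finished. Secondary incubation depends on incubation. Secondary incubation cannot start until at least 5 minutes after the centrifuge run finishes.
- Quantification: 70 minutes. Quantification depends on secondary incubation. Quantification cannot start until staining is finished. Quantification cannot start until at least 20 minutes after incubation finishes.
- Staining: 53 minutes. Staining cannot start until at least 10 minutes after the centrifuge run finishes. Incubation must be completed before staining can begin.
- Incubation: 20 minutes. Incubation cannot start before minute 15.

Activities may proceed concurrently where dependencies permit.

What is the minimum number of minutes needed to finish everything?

321

Incubation waits on its own release at minute 15, so it starts at minute 15 and finishes at 15 + 20 = minute 35.
After incubation (finishes minute 35, plus 10-minute gap → minute 45), the centrifuge run can start at minute 45 and finishes at minute 88.
Staining has to wait for the centrifuge run (finishes minute 88, plus 10-minute gap → minute 98); incubation (finishes minute 35). The latest of these is minute 98, so staining runs minute 98 to 98 + 53 = minute 151.
Secondary incubation needs all of staining (finishes minute 151); incubation (finishes minute 35); the centrifuge run (finishes minute 88, plus 5-minute gap → minute 93). That puts its earliest start at minute 151; it finishes at 151 + 20 = minute 171.
For quantification: secondary incubation (finishes minute 171); staining (finishes minute 151); incubation (finishes minute 35, plus 20-minute gap → minute 55). Taking the maximum gives a start of minute 171, and it finishes at 171 + 70 = minute 241.
Data upload cannot begin until quantification (finishes minute 241, plus 10-minute gap → minute 251). It runs from minute 251 to 251 + 70 = minute 321.
All tasks are finished once the last one completes. Finish times: Incubation at 35, The centrifuge run at 88, Staining at 151, Secondary incubation at 171, Quantification at 241, Data upload at 321. The latest is minute 321.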